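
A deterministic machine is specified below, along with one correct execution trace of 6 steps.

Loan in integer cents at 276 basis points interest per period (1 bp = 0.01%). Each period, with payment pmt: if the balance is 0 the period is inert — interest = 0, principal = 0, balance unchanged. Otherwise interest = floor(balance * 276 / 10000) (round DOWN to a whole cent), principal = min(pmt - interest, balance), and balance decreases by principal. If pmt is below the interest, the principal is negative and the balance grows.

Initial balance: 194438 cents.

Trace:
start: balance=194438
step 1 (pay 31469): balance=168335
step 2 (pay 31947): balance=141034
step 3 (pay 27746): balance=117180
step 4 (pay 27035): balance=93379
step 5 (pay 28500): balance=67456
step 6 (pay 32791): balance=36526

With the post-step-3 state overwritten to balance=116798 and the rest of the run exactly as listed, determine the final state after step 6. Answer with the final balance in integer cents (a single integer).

state after step 3 := balance=116798
step 4 (pay 27035): balance=92986
step 5 (pay 28500): balance=67052
step 6 (pay 32791): balance=36111

36111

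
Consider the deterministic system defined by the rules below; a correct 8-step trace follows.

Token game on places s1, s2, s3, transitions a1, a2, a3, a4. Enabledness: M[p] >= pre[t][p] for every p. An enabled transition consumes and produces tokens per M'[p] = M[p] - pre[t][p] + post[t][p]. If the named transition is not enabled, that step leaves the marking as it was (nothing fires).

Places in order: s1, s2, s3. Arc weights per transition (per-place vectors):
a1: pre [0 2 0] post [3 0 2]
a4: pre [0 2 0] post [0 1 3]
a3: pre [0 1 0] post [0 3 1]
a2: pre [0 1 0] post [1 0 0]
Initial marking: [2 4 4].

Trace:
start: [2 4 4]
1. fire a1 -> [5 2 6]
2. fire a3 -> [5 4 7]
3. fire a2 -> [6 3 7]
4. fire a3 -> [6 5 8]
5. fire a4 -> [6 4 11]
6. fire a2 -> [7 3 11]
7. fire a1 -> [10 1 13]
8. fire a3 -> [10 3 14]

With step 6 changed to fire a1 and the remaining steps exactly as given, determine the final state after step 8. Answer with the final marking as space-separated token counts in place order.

12 0 15

(re-executing from step 6 with the substitution; state before step 6: [6 4 11])
6. fire a1 -> [9 2 13]
7. fire a1 -> [12 0 15]
8. fire a3 -> [12 0 15]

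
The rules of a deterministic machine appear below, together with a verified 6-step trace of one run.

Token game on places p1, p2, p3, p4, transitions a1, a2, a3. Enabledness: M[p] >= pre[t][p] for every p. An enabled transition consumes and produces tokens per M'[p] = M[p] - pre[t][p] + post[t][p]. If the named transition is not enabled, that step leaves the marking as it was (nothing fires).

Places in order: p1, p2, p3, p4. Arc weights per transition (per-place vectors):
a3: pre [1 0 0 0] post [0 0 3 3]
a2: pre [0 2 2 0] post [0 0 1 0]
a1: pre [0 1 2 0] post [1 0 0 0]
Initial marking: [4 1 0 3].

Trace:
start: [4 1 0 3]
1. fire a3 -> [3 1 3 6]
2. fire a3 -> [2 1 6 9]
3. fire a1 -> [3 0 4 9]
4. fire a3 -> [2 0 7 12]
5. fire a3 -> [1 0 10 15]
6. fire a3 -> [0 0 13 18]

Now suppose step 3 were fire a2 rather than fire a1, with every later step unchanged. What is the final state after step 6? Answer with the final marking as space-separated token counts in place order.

(re-executing from step 3 with the substitution; state before step 3: [2 1 6 9])
3. fire a2 -> [2 1 6 9]
4. fire a3 -> [1 1 9 12]
5. fire a3 -> [0 1 12 15]
6. fire a3 -> [0 1 12 15]

0 1 12 15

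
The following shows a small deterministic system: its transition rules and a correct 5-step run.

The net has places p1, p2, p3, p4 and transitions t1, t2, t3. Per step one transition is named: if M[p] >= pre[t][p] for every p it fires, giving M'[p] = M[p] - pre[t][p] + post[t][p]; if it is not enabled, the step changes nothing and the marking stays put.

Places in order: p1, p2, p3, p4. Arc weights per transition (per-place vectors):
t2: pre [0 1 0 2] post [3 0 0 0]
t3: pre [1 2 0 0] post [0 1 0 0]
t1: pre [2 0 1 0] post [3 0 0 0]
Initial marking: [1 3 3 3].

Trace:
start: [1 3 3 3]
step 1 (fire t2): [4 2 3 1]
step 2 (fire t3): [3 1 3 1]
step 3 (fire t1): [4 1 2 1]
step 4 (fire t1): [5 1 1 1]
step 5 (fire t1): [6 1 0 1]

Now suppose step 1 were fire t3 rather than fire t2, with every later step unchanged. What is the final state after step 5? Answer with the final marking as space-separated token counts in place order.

0 2 3 3

(re-executing from step 1 with the substitution; state before step 1: [1 3 3 3])
step 1 (fire t3): [0 2 3 3]
step 2 (fire t3): [0 2 3 3]
step 3 (fire t1): [0 2 3 3]
step 4 (fire t1): [0 2 3 3]
step 5 (fire t1): [0 2 3 3]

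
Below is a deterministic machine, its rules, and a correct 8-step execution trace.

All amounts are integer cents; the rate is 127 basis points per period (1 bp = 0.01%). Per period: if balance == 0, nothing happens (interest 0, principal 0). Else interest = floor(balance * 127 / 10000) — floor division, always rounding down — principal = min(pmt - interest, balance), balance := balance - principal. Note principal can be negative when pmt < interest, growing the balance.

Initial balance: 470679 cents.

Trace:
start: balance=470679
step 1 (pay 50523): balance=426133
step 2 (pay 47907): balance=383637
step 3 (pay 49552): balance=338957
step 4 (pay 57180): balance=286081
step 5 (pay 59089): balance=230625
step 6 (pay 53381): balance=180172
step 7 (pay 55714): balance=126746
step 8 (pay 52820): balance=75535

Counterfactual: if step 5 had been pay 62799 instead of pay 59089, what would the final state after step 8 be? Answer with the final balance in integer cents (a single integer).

71682

(re-executing from step 5 with the substitution; state before step 5: balance=286081)
step 5 (pay 62799): balance=226915
step 6 (pay 53381): balance=176415
step 7 (pay 55714): balance=122941
step 8 (pay 52820): balance=71682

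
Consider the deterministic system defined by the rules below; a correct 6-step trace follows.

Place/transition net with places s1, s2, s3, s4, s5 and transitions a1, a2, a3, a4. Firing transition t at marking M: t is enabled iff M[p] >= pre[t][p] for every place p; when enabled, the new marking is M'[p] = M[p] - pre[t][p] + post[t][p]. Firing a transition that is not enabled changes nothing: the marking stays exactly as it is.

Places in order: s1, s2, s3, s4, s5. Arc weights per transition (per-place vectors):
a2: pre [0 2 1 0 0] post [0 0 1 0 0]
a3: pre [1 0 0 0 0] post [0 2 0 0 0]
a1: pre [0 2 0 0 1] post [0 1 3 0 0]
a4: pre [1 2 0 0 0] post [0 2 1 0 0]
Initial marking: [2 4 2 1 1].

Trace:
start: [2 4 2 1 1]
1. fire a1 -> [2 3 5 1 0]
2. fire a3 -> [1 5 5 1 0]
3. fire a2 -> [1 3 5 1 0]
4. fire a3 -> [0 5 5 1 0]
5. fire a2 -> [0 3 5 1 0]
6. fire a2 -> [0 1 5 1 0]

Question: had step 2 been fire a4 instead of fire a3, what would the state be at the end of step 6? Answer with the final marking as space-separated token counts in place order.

0 1 6 1 0

(re-executing from step 2 with the substitution; state before step 2: [2 3 5 1 0])
2. fire a4 -> [1 3 6 1 0]
3. fire a2 -> [1 1 6 1 0]
4. fire a3 -> [0 3 6 1 0]
5. fire a2 -> [0 1 6 1 0]
6. fire a2 -> [0 1 6 1 0]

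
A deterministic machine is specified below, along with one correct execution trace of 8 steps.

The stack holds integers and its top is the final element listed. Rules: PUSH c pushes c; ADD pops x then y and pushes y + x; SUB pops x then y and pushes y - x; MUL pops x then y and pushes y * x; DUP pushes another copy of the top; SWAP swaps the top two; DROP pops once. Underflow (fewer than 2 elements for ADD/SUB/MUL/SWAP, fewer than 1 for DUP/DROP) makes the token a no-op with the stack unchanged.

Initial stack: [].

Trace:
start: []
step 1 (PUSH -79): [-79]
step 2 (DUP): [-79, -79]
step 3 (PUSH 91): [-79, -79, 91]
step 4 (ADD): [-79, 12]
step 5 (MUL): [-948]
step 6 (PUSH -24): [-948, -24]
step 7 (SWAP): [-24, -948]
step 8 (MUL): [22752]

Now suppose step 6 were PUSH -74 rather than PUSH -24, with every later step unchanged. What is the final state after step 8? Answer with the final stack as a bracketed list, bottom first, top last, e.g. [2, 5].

(re-executing from step 6 with the substitution; state before step 6: [-948])
step 6 (PUSH -74): [-948, -74]
step 7 (SWAP): [-74, -948]
step 8 (MUL): [70152]

[70152]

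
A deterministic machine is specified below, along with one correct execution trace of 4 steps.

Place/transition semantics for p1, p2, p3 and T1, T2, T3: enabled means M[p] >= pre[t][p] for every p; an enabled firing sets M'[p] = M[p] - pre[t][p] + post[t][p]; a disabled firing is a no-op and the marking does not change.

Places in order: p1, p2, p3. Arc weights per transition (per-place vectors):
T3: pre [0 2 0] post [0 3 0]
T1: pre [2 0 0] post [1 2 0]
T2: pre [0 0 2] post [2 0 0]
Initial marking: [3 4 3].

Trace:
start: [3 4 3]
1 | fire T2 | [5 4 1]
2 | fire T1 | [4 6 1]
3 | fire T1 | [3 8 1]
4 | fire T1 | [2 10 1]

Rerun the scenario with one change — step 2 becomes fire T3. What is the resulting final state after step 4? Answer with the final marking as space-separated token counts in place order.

(re-executing from step 2 with the substitution; state before step 2: [5 4 1])
2 | fire T3 | [5 5 1]
3 | fire T1 | [4 7 1]
4 | fire T1 | [3 9 1]

3 9 1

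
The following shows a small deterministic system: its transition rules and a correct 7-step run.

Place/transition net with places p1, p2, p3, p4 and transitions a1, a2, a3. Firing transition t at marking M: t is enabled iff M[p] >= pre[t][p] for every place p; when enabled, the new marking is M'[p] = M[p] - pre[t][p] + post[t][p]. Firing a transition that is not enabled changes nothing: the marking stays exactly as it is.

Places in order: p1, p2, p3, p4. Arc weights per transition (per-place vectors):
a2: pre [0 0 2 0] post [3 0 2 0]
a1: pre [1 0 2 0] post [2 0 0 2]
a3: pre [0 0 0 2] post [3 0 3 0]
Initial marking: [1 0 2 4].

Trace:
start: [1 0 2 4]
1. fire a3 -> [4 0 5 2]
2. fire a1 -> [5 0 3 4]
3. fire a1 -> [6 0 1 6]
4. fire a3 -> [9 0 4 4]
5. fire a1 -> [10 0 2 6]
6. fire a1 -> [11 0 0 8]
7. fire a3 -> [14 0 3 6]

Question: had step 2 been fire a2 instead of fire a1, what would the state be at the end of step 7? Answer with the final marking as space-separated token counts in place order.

(re-executing from step 2 with the substitution; state before step 2: [4 0 5 2])
2. fire a2 -> [7 0 5 2]
3. fire a1 -> [8 0 3 4]
4. fire a3 -> [11 0 6 2]
5. fire a1 -> [12 0 4 4]
6. fire a1 -> [13 0 2 6]
7. fire a3 -> [16 0 5 4]

16 0 5 4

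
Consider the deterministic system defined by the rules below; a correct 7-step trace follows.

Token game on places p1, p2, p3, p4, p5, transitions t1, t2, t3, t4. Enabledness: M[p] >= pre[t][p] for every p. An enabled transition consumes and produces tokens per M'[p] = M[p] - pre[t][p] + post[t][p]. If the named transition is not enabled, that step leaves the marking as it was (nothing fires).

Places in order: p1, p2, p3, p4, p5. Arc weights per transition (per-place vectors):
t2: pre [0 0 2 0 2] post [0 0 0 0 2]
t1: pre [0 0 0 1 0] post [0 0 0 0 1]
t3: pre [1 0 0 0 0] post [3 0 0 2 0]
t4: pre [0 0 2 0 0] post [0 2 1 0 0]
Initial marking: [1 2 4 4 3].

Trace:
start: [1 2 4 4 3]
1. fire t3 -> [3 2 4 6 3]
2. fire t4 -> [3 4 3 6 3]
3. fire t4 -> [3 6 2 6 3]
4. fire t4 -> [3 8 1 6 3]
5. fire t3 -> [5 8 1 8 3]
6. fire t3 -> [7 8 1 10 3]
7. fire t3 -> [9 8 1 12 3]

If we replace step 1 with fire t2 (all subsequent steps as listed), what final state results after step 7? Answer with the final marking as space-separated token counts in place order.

(re-executing from step 1 with the substitution; state before step 1: [1 2 4 4 3])
1. fire t2 -> [1 2 2 4 3]
2. fire t4 -> [1 4 1 4 3]
3. fire t4 -> [1 4 1 4 3]
4. fire t4 -> [1 4 1 4 3]
5. fire t3 -> [3 4 1 6 3]
6. fire t3 -> [5 4 1 8 3]
7. fire t3 -> [7 4 1 10 3]

7 4 1 10 3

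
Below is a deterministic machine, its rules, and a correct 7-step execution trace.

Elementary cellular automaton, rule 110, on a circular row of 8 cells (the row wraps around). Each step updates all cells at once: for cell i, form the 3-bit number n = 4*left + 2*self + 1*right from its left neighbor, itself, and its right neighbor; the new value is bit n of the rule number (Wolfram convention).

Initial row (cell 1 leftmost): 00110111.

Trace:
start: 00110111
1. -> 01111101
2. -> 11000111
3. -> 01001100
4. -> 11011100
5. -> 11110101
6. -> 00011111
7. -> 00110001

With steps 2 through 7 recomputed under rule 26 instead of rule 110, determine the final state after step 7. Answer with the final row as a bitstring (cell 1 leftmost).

00000000

(re-executing steps 2..7 under rule 26; state before step 2: 01111101)
2. -> 01000000
3. -> 10100000
4. -> 00010001
5. -> 10101010
6. -> 00000000
7. -> 00000000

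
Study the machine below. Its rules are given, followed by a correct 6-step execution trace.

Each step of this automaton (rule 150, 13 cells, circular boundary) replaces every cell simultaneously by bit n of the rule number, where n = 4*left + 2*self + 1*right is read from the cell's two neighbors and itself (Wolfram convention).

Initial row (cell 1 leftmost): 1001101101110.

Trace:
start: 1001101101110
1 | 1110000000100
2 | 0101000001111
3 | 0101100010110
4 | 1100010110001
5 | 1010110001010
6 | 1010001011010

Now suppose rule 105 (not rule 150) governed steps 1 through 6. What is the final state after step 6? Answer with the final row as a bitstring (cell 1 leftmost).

(re-executing steps 1..6 under rule 105; state before step 1: 1001101101110)
1 | 0001111111011
2 | 0101000001111
3 | 1010011101001
4 | 1100010110001
5 | 0101001110101
6 | 1010001011010

1010001011010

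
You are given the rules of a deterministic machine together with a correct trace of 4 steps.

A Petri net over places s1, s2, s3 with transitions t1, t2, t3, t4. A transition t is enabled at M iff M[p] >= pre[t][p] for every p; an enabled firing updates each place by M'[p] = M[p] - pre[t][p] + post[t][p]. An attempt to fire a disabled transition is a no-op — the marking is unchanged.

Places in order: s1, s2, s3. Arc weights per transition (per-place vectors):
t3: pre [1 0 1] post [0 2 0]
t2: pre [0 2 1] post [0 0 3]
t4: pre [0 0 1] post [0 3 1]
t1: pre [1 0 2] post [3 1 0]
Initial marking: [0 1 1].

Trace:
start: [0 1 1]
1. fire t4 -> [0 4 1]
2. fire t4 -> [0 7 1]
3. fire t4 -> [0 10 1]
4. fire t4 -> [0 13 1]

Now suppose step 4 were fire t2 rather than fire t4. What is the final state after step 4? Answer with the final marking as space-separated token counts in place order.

(re-executing from step 4 with the substitution; state before step 4: [0 10 1])
4. fire t2 -> [0 8 3]

0 8 3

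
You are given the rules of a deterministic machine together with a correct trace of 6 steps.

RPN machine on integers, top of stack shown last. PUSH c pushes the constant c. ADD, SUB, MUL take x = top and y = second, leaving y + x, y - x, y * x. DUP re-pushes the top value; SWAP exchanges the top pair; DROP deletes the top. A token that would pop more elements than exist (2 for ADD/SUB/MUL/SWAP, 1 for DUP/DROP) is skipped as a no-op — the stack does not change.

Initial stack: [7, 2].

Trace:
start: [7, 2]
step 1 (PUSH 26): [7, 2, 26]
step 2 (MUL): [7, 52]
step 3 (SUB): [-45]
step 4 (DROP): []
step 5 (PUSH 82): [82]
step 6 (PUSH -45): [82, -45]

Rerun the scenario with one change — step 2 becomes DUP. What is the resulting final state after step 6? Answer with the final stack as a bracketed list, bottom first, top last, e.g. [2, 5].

[7, 2, 82, -45]

(re-executing from step 2 with the substitution; state before step 2: [7, 2, 26])
step 2 (DUP): [7, 2, 26, 26]
step 3 (SUB): [7, 2, 0]
step 4 (DROP): [7, 2]
step 5 (PUSH 82): [7, 2, 82]
step 6 (PUSH -45): [7, 2, 82, -45]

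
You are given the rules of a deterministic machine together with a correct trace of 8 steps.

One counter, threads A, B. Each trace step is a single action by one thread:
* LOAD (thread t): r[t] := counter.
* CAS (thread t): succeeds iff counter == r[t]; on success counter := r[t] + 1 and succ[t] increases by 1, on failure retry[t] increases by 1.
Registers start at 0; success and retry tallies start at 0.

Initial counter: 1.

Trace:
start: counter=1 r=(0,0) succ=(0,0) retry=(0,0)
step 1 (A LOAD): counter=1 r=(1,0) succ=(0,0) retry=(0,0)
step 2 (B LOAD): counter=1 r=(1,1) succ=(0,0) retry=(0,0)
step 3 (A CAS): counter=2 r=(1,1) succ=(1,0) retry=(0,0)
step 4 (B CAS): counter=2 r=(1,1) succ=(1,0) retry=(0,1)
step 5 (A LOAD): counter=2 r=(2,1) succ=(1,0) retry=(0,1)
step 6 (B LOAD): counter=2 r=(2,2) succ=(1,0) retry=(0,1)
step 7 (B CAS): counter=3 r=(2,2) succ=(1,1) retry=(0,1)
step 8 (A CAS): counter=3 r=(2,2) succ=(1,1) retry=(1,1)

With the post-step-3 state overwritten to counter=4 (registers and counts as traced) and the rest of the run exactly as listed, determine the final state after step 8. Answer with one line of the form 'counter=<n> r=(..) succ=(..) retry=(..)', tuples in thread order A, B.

state after step 3 := counter=4 r=(1,1) succ=(1,0) retry=(0,0)
step 4 (B CAS): counter=4 r=(1,1) succ=(1,0) retry=(0,1)
step 5 (A LOAD): counter=4 r=(4,1) succ=(1,0) retry=(0,1)
step 6 (B LOAD): counter=4 r=(4,4) succ=(1,0) retry=(0,1)
step 7 (B CAS): counter=5 r=(4,4) succ=(1,1) retry=(0,1)
step 8 (A CAS): counter=5 r=(4,4) succ=(1,1) retry=(1,1)

counter=5 r=(4,4) succ=(1,1) retry=(1,1)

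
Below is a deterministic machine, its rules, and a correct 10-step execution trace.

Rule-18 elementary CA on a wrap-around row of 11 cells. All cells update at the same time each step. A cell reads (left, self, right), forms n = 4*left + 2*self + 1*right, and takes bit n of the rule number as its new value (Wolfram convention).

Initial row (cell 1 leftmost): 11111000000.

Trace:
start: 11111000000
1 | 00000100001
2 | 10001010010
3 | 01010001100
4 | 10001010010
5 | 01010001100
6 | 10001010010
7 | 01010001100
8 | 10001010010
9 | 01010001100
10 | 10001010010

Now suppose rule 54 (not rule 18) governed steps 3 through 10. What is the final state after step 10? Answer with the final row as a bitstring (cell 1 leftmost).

10001000000

(re-executing steps 3..10 under rule 54; state before step 3: 10001010010)
3 | 11011111111
4 | 00100000000
5 | 01110000000
6 | 10001000000
7 | 11011100001
8 | 00100010010
9 | 01110111111
10 | 10001000000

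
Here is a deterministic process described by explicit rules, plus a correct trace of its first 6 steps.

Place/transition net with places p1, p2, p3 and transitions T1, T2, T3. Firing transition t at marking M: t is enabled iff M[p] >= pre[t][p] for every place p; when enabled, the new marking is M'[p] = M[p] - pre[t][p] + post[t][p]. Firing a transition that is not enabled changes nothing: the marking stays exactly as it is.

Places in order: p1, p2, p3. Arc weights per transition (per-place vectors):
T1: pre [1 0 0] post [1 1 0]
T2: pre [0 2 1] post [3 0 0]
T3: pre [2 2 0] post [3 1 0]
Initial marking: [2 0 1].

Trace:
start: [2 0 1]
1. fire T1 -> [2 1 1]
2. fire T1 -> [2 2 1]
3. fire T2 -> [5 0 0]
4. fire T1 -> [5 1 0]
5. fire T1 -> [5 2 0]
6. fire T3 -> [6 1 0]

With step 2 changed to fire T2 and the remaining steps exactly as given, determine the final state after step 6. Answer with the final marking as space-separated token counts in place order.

(re-executing from step 2 with the substitution; state before step 2: [2 1 1])
2. fire T2 -> [2 1 1]
3. fire T2 -> [2 1 1]
4. fire T1 -> [2 2 1]
5. fire T1 -> [2 3 1]
6. fire T3 -> [3 2 1]

3 2 1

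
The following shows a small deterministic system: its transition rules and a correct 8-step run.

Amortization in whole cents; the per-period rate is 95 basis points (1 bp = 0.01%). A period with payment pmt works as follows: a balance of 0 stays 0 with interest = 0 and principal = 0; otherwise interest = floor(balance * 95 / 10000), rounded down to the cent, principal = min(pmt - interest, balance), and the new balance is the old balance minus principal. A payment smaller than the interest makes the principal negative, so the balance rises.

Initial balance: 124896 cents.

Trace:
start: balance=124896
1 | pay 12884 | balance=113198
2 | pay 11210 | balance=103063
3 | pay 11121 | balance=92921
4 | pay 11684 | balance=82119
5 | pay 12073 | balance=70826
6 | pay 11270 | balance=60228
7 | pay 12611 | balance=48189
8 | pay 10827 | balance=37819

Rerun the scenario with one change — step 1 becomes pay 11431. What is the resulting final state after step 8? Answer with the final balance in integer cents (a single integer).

(re-executing from step 1 with the substitution; state before step 1: balance=124896)
1 | pay 11431 | balance=114651
2 | pay 11210 | balance=104530
3 | pay 11121 | balance=94402
4 | pay 11684 | balance=83614
5 | pay 12073 | balance=72335
6 | pay 11270 | balance=61752
7 | pay 12611 | balance=49727
8 | pay 10827 | balance=39372

39372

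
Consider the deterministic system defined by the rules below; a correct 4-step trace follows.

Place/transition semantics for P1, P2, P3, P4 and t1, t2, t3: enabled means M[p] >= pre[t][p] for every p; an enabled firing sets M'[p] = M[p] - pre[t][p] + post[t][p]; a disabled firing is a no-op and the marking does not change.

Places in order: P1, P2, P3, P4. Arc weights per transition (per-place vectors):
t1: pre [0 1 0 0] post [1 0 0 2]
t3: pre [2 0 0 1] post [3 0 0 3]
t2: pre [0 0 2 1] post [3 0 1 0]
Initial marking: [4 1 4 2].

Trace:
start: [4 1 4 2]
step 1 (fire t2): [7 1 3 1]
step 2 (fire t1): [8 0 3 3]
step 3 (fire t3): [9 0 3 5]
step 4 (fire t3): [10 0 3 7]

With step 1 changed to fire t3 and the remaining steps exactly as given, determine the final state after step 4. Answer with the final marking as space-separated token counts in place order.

8 0 4 10

(re-executing from step 1 with the substitution; state before step 1: [4 1 4 2])
step 1 (fire t3): [5 1 4 4]
step 2 (fire t1): [6 0 4 6]
step 3 (fire t3): [7 0 4 8]
step 4 (fire t3): [8 0 4 10]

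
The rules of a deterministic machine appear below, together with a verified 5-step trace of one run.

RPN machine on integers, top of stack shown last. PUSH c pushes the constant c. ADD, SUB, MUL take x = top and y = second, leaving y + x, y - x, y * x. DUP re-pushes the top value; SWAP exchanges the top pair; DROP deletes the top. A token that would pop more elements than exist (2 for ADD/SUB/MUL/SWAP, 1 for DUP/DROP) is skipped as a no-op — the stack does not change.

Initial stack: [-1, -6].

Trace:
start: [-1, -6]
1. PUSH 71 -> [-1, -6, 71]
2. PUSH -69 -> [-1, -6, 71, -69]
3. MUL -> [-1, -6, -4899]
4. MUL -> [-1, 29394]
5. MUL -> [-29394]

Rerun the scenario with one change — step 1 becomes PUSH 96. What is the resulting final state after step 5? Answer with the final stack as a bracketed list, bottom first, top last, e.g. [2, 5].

(re-executing from step 1 with the substitution; state before step 1: [-1, -6])
1. PUSH 96 -> [-1, -6, 96]
2. PUSH -69 -> [-1, -6, 96, -69]
3. MUL -> [-1, -6, -6624]
4. MUL -> [-1, 39744]
5. MUL -> [-39744]

[-39744]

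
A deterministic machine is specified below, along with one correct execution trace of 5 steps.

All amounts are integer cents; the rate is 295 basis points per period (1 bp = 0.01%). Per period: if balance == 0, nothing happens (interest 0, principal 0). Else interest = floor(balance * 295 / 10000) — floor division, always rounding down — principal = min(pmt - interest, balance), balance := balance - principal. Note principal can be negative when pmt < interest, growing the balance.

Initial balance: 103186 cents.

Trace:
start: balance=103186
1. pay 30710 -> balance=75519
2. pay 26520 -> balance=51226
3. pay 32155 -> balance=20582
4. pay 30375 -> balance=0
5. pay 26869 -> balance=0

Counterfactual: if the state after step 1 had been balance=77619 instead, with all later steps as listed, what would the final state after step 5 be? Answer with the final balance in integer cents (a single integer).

0

state after step 1 := balance=77619
2. pay 26520 -> balance=53388
3. pay 32155 -> balance=22807
4. pay 30375 -> balance=0
5. pay 26869 -> balance=0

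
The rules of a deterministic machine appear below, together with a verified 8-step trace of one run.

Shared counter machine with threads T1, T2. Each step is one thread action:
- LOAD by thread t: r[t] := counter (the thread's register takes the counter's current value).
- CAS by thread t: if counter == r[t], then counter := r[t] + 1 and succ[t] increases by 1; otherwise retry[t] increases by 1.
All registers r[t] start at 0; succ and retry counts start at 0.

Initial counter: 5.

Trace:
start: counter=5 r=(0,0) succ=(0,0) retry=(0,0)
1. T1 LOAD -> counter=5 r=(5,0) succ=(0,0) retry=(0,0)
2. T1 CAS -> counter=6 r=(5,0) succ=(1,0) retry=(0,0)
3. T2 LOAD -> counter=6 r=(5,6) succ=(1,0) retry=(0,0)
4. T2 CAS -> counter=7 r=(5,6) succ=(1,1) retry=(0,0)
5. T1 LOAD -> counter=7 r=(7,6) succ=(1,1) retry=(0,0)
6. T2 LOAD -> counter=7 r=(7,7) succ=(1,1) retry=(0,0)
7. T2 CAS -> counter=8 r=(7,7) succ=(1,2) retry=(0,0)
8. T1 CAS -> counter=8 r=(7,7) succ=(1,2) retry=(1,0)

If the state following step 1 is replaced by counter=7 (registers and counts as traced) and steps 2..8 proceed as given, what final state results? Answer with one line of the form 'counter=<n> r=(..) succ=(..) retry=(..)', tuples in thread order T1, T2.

state after step 1 := counter=7 r=(5,0) succ=(0,0) retry=(0,0)
2. T1 CAS -> counter=7 r=(5,0) succ=(0,0) retry=(1,0)
3. T2 LOAD -> counter=7 r=(5,7) succ=(0,0) retry=(1,0)
4. T2 CAS -> counter=8 r=(5,7) succ=(0,1) retry=(1,0)
5. T1 LOAD -> counter=8 r=(8,7) succ=(0,1) retry=(1,0)
6. T2 LOAD -> counter=8 r=(8,8) succ=(0,1) retry=(1,0)
7. T2 CAS -> counter=9 r=(8,8) succ=(0,2) retry=(1,0)
8. T1 CAS -> counter=9 r=(8,8) succ=(0,2) retry=(2,0)

counter=9 r=(8,8) succ=(0,2) retry=(2,0)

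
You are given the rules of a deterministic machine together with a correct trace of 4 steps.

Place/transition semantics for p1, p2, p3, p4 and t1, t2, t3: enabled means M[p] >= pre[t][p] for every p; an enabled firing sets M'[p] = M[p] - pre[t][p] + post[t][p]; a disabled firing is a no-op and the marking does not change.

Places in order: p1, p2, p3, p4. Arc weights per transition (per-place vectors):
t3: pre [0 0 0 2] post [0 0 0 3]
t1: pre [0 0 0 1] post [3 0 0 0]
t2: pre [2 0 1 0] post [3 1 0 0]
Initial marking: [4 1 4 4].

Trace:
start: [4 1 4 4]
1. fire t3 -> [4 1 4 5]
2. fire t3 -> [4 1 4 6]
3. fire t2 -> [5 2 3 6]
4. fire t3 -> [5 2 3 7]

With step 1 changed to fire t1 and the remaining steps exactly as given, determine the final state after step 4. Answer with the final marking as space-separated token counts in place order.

(re-executing from step 1 with the substitution; state before step 1: [4 1 4 4])
1. fire t1 -> [7 1 4 3]
2. fire t3 -> [7 1 4 4]
3. fire t2 -> [8 2 3 4]
4. fire t3 -> [8 2 3 5]

8 2 3 5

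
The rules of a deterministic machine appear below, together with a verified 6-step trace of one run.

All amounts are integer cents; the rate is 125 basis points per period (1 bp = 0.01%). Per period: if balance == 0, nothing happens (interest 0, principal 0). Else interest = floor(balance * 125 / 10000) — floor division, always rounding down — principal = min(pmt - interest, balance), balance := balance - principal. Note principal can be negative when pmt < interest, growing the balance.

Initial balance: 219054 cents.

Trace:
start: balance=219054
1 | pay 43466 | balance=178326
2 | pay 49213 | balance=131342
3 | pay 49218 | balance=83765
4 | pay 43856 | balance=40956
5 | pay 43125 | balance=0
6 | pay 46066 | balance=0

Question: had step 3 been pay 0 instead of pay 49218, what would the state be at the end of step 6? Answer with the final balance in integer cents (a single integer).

3341

(re-executing from step 3 with the substitution; state before step 3: balance=131342)
3 | pay 0 | balance=132983
4 | pay 43856 | balance=90789
5 | pay 43125 | balance=48798
6 | pay 46066 | balance=3341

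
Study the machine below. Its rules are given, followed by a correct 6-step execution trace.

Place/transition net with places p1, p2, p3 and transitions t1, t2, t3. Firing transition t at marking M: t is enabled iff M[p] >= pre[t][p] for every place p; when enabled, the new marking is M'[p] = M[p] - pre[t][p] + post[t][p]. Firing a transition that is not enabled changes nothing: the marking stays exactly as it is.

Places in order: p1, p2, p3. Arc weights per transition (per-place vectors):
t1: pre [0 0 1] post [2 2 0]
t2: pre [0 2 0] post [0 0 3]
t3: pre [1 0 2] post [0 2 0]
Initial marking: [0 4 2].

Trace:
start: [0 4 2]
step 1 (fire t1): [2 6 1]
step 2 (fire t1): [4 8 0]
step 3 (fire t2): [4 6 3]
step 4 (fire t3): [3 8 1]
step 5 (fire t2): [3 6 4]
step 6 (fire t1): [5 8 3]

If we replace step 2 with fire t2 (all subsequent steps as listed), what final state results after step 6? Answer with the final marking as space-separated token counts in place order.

(re-executing from step 2 with the substitution; state before step 2: [2 6 1])
step 2 (fire t2): [2 4 4]
step 3 (fire t2): [2 2 7]
step 4 (fire t3): [1 4 5]
step 5 (fire t2): [1 2 8]
step 6 (fire t1): [3 4 7]

3 4 7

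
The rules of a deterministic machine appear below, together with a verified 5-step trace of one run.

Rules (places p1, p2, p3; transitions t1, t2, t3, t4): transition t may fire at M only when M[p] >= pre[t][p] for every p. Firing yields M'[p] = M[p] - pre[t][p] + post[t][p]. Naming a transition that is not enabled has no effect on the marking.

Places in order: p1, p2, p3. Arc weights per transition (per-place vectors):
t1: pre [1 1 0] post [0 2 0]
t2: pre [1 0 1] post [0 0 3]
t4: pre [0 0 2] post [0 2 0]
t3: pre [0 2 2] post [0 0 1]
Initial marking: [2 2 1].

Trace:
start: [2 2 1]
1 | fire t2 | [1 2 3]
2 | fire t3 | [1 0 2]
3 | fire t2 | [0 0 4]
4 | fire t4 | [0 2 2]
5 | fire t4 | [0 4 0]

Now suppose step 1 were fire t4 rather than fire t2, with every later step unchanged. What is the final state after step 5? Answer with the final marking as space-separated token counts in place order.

(re-executing from step 1 with the substitution; state before step 1: [2 2 1])
1 | fire t4 | [2 2 1]
2 | fire t3 | [2 2 1]
3 | fire t2 | [1 2 3]
4 | fire t4 | [1 4 1]
5 | fire t4 | [1 4 1]

1 4 1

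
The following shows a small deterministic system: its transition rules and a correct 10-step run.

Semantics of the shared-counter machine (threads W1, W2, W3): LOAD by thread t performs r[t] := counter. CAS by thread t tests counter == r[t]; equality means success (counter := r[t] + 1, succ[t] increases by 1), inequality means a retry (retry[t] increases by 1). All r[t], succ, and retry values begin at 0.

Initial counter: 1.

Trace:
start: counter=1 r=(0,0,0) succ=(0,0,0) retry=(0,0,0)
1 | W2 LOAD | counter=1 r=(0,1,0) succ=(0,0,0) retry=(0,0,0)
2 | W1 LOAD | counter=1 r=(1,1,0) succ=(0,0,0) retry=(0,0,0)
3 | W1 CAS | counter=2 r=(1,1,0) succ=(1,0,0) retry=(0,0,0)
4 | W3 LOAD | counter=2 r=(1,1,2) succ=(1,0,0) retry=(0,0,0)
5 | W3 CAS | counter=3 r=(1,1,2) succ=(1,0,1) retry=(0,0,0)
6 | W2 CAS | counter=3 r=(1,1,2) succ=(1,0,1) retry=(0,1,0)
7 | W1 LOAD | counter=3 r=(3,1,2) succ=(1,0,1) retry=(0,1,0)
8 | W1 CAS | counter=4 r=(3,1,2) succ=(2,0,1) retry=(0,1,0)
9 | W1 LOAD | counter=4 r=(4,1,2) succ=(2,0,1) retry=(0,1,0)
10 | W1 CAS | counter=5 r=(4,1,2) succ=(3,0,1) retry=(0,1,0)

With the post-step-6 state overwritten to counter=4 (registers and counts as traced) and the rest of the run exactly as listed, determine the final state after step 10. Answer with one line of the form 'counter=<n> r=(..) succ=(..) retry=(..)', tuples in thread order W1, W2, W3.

counter=6 r=(5,1,2) succ=(3,0,1) retry=(0,1,0)

state after step 6 := counter=4 r=(1,1,2) succ=(1,0,1) retry=(0,1,0)
7 | W1 LOAD | counter=4 r=(4,1,2) succ=(1,0,1) retry=(0,1,0)
8 | W1 CAS | counter=5 r=(4,1,2) succ=(2,0,1) retry=(0,1,0)
9 | W1 LOAD | counter=5 r=(5,1,2) succ=(2,0,1) retry=(0,1,0)
10 | W1 CAS | counter=6 r=(5,1,2) succ=(3,0,1) retry=(0,1,0)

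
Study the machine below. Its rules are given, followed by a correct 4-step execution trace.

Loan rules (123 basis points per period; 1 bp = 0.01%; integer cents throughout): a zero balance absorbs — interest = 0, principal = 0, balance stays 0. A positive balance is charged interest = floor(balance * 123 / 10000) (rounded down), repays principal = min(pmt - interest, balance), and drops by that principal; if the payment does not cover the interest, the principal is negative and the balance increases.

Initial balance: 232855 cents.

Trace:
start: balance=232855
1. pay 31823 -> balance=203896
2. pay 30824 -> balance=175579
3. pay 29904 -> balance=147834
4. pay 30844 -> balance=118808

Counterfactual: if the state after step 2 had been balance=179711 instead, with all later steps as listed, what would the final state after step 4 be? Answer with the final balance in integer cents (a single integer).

123042

state after step 2 := balance=179711
3. pay 29904 -> balance=152017
4. pay 30844 -> balance=123042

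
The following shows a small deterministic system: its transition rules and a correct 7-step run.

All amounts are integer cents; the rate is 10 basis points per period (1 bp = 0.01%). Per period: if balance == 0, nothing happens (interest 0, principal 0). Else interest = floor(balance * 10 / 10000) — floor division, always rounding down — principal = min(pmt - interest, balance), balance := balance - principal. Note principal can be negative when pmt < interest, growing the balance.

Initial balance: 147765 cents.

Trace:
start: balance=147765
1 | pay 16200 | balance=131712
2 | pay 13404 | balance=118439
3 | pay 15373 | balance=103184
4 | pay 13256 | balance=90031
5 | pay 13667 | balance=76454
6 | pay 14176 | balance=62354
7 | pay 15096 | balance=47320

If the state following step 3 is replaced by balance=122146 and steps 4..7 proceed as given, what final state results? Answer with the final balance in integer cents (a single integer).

state after step 3 := balance=122146
4 | pay 13256 | balance=109012
5 | pay 13667 | balance=95454
6 | pay 14176 | balance=81373
7 | pay 15096 | balance=66358

66358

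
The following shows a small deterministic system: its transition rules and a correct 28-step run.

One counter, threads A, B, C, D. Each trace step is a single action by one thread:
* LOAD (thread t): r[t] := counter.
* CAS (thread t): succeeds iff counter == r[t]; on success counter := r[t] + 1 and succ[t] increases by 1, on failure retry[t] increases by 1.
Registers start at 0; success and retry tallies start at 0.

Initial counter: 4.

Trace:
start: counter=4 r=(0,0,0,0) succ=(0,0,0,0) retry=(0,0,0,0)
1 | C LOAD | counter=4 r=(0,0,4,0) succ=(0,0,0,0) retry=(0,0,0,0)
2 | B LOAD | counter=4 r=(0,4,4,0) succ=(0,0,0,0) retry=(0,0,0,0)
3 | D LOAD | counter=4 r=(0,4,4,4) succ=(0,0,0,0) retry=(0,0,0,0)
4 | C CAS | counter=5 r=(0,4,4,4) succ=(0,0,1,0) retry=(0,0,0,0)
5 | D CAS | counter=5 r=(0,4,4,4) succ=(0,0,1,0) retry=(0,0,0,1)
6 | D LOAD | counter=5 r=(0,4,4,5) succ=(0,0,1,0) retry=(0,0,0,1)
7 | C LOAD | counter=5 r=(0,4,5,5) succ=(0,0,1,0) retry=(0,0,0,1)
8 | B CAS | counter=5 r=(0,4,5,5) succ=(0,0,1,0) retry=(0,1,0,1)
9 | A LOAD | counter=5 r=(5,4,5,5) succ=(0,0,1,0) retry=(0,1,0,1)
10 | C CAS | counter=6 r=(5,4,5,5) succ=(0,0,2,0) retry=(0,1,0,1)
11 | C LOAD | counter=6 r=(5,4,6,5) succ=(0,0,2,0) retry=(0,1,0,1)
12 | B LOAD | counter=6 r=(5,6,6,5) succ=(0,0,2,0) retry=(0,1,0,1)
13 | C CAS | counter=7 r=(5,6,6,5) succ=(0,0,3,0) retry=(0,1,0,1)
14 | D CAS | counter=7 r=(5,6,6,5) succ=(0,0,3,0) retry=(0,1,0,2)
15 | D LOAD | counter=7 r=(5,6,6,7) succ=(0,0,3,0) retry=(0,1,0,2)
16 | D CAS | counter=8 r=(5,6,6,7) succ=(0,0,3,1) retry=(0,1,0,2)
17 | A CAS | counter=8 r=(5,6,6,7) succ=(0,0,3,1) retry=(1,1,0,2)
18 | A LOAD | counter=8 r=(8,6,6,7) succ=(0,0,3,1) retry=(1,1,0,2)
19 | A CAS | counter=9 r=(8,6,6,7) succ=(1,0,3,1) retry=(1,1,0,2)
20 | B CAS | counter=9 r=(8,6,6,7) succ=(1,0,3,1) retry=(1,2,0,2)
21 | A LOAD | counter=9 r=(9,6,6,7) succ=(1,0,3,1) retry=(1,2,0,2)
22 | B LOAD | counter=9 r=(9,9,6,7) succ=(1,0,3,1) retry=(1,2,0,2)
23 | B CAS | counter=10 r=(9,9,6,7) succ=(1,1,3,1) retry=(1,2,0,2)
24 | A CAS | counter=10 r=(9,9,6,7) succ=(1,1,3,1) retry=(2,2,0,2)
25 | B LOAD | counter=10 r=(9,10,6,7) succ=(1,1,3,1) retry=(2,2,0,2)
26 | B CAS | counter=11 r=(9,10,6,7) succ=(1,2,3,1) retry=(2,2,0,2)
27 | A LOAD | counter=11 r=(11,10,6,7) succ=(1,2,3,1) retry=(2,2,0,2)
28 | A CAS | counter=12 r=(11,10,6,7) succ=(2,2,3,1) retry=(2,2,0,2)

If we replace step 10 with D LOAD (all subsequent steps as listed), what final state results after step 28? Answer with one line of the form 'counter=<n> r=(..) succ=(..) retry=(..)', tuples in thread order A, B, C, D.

counter=11 r=(10,9,5,6) succ=(2,2,2,1) retry=(2,2,0,2)

(re-executing from step 10 with the substitution; state before step 10: counter=5 r=(5,4,5,5) succ=(0,0,1,0) retry=(0,1,0,1))
10 | D LOAD | counter=5 r=(5,4,5,5) succ=(0,0,1,0) retry=(0,1,0,1)
11 | C LOAD | counter=5 r=(5,4,5,5) succ=(0,0,1,0) retry=(0,1,0,1)
12 | B LOAD | counter=5 r=(5,5,5,5) succ=(0,0,1,0) retry=(0,1,0,1)
13 | C CAS | counter=6 r=(5,5,5,5) succ=(0,0,2,0) retry=(0,1,0,1)
14 | D CAS | counter=6 r=(5,5,5,5) succ=(0,0,2,0) retry=(0,1,0,2)
15 | D LOAD | counter=6 r=(5,5,5,6) succ=(0,0,2,0) retry=(0,1,0,2)
16 | D CAS | counter=7 r=(5,5,5,6) succ=(0,0,2,1) retry=(0,1,0,2)
17 | A CAS | counter=7 r=(5,5,5,6) succ=(0,0,2,1) retry=(1,1,0,2)
18 | A LOAD | counter=7 r=(7,5,5,6) succ=(0,0,2,1) retry=(1,1,0,2)
19 | A CAS | counter=8 r=(7,5,5,6) succ=(1,0,2,1) retry=(1,1,0,2)
20 | B CAS | counter=8 r=(7,5,5,6) succ=(1,0,2,1) retry=(1,2,0,2)
21 | A LOAD | counter=8 r=(8,5,5,6) succ=(1,0,2,1) retry=(1,2,0,2)
22 | B LOAD | counter=8 r=(8,8,5,6) succ=(1,0,2,1) retry=(1,2,0,2)
23 | B CAS | counter=9 r=(8,8,5,6) succ=(1,1,2,1) retry=(1,2,0,2)
24 | A CAS | counter=9 r=(8,8,5,6) succ=(1,1,2,1) retry=(2,2,0,2)
25 | B LOAD | counter=9 r=(8,9,5,6) succ=(1,1,2,1) retry=(2,2,0,2)
26 | B CAS | counter=10 r=(8,9,5,6) succ=(1,2,2,1) retry=(2,2,0,2)
27 | A LOAD | counter=10 r=(10,9,5,6) succ=(1,2,2,1) retry=(2,2,0,2)
28 | A CAS | counter=11 r=(10,9,5,6) succ=(2,2,2,1) retry=(2,2,0,2)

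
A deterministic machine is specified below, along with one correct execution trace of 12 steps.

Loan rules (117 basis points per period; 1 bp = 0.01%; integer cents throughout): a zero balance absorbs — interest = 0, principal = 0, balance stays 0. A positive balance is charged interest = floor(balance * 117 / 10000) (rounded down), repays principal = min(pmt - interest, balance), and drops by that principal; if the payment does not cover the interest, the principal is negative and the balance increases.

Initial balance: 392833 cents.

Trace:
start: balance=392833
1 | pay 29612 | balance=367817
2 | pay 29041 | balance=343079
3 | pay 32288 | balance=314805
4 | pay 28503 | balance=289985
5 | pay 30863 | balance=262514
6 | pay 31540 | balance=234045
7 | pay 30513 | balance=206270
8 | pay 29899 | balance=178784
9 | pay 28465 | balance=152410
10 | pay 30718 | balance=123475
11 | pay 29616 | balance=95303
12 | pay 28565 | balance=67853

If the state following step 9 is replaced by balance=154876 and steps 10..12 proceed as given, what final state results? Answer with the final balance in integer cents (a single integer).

state after step 9 := balance=154876
10 | pay 30718 | balance=125970
11 | pay 29616 | balance=97827
12 | pay 28565 | balance=70406

70406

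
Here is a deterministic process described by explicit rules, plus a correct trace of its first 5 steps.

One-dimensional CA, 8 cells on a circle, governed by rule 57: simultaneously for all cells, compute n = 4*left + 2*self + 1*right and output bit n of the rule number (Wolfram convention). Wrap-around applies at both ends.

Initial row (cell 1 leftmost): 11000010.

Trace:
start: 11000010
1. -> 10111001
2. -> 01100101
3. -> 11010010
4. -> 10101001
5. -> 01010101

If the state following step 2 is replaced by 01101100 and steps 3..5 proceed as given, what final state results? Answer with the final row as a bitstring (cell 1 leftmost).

01101101

state after step 2 := 01101100
3. -> 01011011
4. -> 10110110
5. -> 01101101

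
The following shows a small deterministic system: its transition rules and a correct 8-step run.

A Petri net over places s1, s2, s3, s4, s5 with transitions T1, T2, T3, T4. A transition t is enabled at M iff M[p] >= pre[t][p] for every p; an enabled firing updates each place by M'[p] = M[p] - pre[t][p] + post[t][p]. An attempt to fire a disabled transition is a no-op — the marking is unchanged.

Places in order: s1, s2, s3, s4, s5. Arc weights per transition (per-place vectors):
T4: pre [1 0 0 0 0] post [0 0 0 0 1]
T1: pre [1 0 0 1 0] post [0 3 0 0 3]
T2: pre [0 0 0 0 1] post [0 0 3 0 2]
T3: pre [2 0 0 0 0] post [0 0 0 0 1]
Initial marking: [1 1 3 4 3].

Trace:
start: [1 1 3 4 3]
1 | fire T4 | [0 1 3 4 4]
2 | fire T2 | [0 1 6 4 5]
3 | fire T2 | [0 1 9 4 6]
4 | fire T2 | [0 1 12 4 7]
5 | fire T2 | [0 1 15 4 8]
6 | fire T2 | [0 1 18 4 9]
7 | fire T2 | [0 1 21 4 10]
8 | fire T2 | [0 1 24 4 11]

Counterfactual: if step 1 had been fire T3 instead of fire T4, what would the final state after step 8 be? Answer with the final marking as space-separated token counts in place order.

(re-executing from step 1 with the substitution; state before step 1: [1 1 3 4 3])
1 | fire T3 | [1 1 3 4 3]
2 | fire T2 | [1 1 6 4 4]
3 | fire T2 | [1 1 9 4 5]
4 | fire T2 | [1 1 12 4 6]
5 | fire T2 | [1 1 15 4 7]
6 | fire T2 | [1 1 18 4 8]
7 | fire T2 | [1 1 21 4 9]
8 | fire T2 | [1 1 24 4 10]

1 1 24 4 10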